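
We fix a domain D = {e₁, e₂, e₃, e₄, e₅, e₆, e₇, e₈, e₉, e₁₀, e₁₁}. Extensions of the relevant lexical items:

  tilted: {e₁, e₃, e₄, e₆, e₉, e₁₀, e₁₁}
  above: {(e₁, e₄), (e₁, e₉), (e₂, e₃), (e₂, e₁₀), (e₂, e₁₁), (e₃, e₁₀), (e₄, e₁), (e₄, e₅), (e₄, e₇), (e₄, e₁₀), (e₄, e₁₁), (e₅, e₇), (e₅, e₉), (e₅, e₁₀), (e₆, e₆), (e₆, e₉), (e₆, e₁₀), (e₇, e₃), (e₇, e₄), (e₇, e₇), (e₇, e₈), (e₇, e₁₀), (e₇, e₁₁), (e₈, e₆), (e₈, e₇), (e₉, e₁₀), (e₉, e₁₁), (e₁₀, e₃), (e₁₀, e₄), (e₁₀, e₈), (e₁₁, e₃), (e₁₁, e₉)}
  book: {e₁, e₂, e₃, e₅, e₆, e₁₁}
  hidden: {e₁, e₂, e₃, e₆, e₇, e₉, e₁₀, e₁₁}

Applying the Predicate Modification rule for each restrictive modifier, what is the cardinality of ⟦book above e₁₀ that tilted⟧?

⟦above e₁₀⟧ = {x : ⟨x, e₁₀⟩ ∈ ⟦above⟧} = {e₂, e₃, e₄, e₅, e₆, e₇, e₉}
⟦that tilted⟧ = ⟦tilted⟧ = {e₁, e₃, e₄, e₆, e₉, e₁₀, e₁₁}
⟦book⟧ = {e₁, e₂, e₃, e₅, e₆, e₁₁}
… ∩ ⟦above e₁₀⟧ = {e₁, e₂, e₃, e₅, e₆, e₁₁} ∩ {e₂, e₃, e₄, e₅, e₆, e₇, e₉} = {e₂, e₃, e₅, e₆}
… ∩ ⟦that tilted⟧ = {e₂, e₃, e₅, e₆} ∩ {e₁, e₃, e₄, e₆, e₉, e₁₀, e₁₁} = {e₃, e₆}
⟦book above e₁₀ that tilted⟧ = {e₃, e₆}, so the cardinality is 2.

2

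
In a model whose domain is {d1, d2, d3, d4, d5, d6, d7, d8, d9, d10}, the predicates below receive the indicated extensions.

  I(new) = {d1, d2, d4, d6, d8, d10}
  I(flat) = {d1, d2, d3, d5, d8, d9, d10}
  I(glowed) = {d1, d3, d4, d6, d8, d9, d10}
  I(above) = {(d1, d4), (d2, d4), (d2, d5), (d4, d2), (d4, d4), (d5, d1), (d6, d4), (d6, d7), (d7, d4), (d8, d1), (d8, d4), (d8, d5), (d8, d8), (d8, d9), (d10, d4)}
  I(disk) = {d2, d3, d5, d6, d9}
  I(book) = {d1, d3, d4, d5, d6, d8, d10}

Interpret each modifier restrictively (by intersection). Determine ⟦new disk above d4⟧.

⟦above d4⟧ = {x : ⟨x, d4⟩ ∈ ⟦above⟧} = {d1, d2, d4, d6, d7, d8, d10}
⟦disk⟧ = {d2, d3, d5, d6, d9}
… ∩ ⟦above d4⟧ = {d2, d3, d5, d6, d9} ∩ {d1, d2, d4, d6, d7, d8, d10} = {d2, d6}
… ∩ ⟦new⟧ = {d2, d6} ∩ {d1, d2, d4, d6, d8, d10} = {d2, d6}
So ⟦new disk above d4⟧ = {d2, d6}.

{d2, d6}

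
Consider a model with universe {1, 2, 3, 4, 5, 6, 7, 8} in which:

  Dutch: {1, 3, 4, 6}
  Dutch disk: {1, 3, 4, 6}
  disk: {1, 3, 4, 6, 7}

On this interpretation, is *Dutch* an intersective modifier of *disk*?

⟦Dutch⟧ ∩ ⟦disk⟧ = {1, 3, 4, 6} ∩ {1, 3, 4, 6, 7} = {1, 3, 4, 6}
Observed ⟦Dutch disk⟧ = {1, 3, 4, 6}.
These coincide, so the modifier is intersective here.

yes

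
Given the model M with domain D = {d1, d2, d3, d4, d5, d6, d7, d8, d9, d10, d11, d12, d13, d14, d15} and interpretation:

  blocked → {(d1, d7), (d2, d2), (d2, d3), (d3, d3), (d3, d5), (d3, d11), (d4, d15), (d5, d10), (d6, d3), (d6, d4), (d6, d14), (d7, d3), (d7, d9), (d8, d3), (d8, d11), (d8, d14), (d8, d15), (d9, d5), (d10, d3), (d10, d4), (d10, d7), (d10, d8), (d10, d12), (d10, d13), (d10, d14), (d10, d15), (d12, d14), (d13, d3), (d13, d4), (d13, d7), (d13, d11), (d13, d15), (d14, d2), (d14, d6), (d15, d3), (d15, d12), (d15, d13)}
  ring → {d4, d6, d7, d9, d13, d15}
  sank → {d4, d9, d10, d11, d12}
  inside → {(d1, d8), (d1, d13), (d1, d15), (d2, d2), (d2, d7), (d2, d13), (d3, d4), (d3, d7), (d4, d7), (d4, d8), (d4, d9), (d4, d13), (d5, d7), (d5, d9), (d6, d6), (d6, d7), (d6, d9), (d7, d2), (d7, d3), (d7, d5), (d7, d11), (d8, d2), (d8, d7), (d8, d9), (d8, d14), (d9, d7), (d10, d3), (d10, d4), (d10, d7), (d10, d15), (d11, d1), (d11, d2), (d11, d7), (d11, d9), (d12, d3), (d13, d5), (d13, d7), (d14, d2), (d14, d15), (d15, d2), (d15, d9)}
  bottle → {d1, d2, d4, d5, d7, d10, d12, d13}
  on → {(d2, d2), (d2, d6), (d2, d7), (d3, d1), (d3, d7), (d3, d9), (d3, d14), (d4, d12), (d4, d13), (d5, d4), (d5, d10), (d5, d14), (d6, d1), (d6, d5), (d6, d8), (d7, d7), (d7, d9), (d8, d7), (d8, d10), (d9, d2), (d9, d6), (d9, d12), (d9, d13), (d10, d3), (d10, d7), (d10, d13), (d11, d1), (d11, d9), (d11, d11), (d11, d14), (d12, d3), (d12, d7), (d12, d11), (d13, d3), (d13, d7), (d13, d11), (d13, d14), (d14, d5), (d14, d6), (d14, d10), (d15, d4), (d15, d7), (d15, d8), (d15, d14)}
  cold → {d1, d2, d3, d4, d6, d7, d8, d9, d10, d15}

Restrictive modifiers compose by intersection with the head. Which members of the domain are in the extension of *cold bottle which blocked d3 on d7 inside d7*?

{d2, d10}

⟦which blocked d3⟧ = {x : ⟨x, d3⟩ ∈ ⟦blocked⟧} = {d2, d3, d6, d7, d8, d10, d13, d15}
⟦on d7⟧ = {x : ⟨x, d7⟩ ∈ ⟦on⟧} = {d2, d3, d7, d8, d10, d12, d13, d15}
⟦inside d7⟧ = {x : ⟨x, d7⟩ ∈ ⟦inside⟧} = {d2, d3, d4, d5, d6, d8, d9, d10, d11, d13}
⟦bottle⟧ = {d1, d2, d4, d5, d7, d10, d12, d13}
… ∩ ⟦which blocked d3⟧ = {d1, d2, d4, d5, d7, d10, d12, d13} ∩ {d2, d3, d6, d7, d8, d10, d13, d15} = {d2, d7, d10, d13}
… ∩ ⟦on d7⟧ = {d2, d7, d10, d13} ∩ {d2, d3, d7, d8, d10, d12, d13, d15} = {d2, d7, d10, d13}
… ∩ ⟦inside d7⟧ = {d2, d7, d10, d13} ∩ {d2, d3, d4, d5, d6, d8, d9, d10, d11, d13} = {d2, d10, d13}
… ∩ ⟦cold⟧ = {d2, d10, d13} ∩ {d1, d2, d3, d4, d6, d7, d8, d9, d10, d15} = {d2, d10}
So ⟦cold bottle which blocked d3 on d7 inside d7⟧ = {d2, d10}.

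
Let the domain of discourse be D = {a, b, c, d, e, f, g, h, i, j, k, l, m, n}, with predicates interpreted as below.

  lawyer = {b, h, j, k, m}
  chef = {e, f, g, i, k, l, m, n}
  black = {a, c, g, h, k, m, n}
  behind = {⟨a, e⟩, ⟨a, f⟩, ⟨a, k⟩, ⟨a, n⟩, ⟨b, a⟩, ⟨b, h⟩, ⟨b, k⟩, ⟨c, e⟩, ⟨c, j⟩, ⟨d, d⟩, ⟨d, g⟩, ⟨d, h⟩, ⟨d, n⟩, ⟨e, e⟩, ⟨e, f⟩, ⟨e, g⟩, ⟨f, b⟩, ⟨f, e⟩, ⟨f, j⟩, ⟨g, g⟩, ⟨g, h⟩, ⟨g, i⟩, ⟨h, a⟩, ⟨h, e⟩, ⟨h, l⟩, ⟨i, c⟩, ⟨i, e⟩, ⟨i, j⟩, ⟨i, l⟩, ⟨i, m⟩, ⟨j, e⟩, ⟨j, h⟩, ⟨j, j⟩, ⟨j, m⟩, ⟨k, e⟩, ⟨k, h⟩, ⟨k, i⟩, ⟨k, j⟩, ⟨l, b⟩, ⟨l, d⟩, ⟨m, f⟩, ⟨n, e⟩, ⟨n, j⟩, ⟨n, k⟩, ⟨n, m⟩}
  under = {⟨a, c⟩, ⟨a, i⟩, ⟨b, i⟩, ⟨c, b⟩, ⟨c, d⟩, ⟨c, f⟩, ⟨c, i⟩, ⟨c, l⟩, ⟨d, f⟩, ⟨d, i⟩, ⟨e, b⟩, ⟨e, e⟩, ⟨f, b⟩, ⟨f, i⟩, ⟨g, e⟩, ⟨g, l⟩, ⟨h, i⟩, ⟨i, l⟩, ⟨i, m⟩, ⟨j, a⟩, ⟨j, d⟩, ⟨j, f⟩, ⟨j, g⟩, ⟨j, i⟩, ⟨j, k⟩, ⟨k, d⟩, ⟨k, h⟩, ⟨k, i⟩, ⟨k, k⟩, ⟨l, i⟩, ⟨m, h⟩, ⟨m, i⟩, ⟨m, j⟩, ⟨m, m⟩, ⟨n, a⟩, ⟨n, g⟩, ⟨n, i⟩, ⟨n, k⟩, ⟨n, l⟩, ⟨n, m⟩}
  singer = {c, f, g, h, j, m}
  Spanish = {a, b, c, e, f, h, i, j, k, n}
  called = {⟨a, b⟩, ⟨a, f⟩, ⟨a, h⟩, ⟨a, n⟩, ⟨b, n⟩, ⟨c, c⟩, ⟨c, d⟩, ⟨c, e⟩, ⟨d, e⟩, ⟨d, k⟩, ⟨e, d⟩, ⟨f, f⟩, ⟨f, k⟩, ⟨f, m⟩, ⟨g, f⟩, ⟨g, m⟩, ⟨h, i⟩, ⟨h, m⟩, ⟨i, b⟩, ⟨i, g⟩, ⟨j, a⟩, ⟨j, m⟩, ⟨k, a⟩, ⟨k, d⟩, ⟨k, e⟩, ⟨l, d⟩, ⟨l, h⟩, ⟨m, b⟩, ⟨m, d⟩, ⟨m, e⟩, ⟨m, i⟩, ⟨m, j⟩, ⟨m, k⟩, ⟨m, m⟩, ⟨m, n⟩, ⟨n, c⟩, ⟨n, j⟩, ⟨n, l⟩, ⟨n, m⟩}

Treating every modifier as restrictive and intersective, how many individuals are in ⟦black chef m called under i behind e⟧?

⟦m called⟧ = {x : ⟨m, x⟩ ∈ ⟦called⟧} = {b, d, e, i, j, k, m, n}
⟦under i⟧ = {x : ⟨x, i⟩ ∈ ⟦under⟧} = {a, b, c, d, f, h, j, k, l, m, n}
⟦behind e⟧ = {x : ⟨x, e⟩ ∈ ⟦behind⟧} = {a, c, e, f, h, i, j, k, n}
⟦chef⟧ = {e, f, g, i, k, l, m, n}
… ∩ ⟦m called⟧ = {e, f, g, i, k, l, m, n} ∩ {b, d, e, i, j, k, m, n} = {e, i, k, m, n}
… ∩ ⟦under i⟧ = {e, i, k, m, n} ∩ {a, b, c, d, f, h, j, k, l, m, n} = {k, m, n}
… ∩ ⟦behind e⟧ = {k, m, n} ∩ {a, c, e, f, h, i, j, k, n} = {k, n}
… ∩ ⟦black⟧ = {k, n} ∩ {a, c, g, h, k, m, n} = {k, n}
⟦black chef m called under i behind e⟧ = {k, n}, so the cardinality is 2.

2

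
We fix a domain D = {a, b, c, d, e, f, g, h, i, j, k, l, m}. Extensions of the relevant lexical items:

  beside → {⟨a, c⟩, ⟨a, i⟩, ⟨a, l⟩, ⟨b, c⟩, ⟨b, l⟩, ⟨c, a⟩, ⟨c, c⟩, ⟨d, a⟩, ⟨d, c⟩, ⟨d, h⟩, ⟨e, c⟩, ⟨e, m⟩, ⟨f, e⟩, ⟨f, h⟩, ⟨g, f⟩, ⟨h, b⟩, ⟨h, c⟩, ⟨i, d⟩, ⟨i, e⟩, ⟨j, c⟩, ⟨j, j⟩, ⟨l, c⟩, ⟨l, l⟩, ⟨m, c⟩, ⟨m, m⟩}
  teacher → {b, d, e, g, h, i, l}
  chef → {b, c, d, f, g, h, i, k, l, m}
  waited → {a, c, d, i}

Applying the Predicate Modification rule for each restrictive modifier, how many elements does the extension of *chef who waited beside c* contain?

⟦who waited⟧ = ⟦waited⟧ = {a, c, d, i}
⟦beside c⟧ = {x : ⟨x, c⟩ ∈ ⟦beside⟧} = {a, b, c, d, e, h, j, l, m}
⟦chef⟧ = {b, c, d, f, g, h, i, k, l, m}
… ∩ ⟦who waited⟧ = {b, c, d, f, g, h, i, k, l, m} ∩ {a, c, d, i} = {c, d, i}
… ∩ ⟦beside c⟧ = {c, d, i} ∩ {a, b, c, d, e, h, j, l, m} = {c, d}
⟦chef who waited beside c⟧ = {c, d}, so the cardinality is 2.

2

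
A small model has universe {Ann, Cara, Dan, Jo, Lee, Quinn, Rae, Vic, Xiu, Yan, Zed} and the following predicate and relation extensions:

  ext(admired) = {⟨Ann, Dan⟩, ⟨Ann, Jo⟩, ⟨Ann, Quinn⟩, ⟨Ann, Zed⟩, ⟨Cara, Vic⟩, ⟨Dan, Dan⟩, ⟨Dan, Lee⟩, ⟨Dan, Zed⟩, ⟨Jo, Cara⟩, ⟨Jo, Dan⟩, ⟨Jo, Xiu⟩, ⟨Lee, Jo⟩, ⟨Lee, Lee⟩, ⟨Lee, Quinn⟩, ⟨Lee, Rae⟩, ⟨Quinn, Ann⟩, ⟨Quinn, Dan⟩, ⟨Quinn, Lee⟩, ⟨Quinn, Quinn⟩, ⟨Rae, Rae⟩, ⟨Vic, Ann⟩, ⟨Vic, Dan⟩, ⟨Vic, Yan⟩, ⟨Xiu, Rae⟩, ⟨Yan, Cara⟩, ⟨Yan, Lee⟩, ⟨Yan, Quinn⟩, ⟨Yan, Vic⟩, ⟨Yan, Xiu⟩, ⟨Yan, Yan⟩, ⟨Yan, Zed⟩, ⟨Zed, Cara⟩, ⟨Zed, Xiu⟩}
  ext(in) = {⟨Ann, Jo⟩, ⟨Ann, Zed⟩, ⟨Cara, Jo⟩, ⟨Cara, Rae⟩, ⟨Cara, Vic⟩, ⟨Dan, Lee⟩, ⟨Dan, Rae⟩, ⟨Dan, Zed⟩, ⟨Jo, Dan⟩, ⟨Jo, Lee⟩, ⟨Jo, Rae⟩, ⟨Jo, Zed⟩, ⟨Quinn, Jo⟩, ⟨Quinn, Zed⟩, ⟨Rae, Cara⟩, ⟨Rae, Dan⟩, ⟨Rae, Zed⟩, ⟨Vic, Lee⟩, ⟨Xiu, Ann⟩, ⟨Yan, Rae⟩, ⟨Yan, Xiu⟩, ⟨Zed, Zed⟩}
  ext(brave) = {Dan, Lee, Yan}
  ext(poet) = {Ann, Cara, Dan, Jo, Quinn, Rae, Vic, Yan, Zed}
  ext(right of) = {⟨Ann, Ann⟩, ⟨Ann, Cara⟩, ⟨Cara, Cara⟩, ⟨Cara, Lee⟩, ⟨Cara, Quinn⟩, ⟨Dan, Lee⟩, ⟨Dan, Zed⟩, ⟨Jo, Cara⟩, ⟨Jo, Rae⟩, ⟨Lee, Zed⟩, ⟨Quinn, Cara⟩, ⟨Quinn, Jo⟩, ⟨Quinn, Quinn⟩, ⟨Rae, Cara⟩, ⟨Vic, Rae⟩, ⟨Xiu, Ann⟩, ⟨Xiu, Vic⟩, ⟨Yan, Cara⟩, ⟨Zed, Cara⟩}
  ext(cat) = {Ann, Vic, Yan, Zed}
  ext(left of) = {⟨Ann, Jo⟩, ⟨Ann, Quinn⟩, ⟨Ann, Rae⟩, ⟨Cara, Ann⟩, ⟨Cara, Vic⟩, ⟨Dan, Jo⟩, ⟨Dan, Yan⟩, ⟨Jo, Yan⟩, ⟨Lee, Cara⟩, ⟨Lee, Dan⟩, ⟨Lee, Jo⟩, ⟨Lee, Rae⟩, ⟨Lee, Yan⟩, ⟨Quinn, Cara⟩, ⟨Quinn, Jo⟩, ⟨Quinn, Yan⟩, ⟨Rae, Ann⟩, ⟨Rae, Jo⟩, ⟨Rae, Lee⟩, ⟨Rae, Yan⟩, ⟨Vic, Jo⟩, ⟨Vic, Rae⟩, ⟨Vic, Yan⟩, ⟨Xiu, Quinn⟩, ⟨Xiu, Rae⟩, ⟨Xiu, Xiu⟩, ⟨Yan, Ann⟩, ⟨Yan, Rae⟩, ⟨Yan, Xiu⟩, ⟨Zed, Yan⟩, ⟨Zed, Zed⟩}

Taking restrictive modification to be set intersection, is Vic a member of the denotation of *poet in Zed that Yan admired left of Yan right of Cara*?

⟦in Zed⟧ = {x : ⟨x, Zed⟩ ∈ ⟦in⟧} = {Ann, Dan, Jo, Quinn, Rae, Zed}
⟦that Yan admired⟧ = {x : ⟨Yan, x⟩ ∈ ⟦admired⟧} = {Cara, Lee, Quinn, Vic, Xiu, Yan, Zed}
⟦left of Yan⟧ = {x : ⟨x, Yan⟩ ∈ ⟦left of⟧} = {Dan, Jo, Lee, Quinn, Rae, Vic, Zed}
⟦right of Cara⟧ = {x : ⟨x, Cara⟩ ∈ ⟦right of⟧} = {Ann, Cara, Jo, Quinn, Rae, Yan, Zed}
⟦poet⟧ = {Ann, Cara, Dan, Jo, Quinn, Rae, Vic, Yan, Zed}
… ∩ ⟦in Zed⟧ = {Ann, Cara, Dan, Jo, Quinn, Rae, Vic, Yan, Zed} ∩ {Ann, Dan, Jo, Quinn, Rae, Zed} = {Ann, Dan, Jo, Quinn, Rae, Zed}
… ∩ ⟦that Yan admired⟧ = {Ann, Dan, Jo, Quinn, Rae, Zed} ∩ {Cara, Lee, Quinn, Vic, Xiu, Yan, Zed} = {Quinn, Zed}
… ∩ ⟦left of Yan⟧ = {Quinn, Zed} ∩ {Dan, Jo, Lee, Quinn, Rae, Vic, Zed} = {Quinn, Zed}
… ∩ ⟦right of Cara⟧ = {Quinn, Zed} ∩ {Ann, Cara, Jo, Quinn, Rae, Yan, Zed} = {Quinn, Zed}
⟦poet in Zed that Yan admired left of Yan right of Cara⟧ = {Quinn, Zed}; Vic ∉ this set.

no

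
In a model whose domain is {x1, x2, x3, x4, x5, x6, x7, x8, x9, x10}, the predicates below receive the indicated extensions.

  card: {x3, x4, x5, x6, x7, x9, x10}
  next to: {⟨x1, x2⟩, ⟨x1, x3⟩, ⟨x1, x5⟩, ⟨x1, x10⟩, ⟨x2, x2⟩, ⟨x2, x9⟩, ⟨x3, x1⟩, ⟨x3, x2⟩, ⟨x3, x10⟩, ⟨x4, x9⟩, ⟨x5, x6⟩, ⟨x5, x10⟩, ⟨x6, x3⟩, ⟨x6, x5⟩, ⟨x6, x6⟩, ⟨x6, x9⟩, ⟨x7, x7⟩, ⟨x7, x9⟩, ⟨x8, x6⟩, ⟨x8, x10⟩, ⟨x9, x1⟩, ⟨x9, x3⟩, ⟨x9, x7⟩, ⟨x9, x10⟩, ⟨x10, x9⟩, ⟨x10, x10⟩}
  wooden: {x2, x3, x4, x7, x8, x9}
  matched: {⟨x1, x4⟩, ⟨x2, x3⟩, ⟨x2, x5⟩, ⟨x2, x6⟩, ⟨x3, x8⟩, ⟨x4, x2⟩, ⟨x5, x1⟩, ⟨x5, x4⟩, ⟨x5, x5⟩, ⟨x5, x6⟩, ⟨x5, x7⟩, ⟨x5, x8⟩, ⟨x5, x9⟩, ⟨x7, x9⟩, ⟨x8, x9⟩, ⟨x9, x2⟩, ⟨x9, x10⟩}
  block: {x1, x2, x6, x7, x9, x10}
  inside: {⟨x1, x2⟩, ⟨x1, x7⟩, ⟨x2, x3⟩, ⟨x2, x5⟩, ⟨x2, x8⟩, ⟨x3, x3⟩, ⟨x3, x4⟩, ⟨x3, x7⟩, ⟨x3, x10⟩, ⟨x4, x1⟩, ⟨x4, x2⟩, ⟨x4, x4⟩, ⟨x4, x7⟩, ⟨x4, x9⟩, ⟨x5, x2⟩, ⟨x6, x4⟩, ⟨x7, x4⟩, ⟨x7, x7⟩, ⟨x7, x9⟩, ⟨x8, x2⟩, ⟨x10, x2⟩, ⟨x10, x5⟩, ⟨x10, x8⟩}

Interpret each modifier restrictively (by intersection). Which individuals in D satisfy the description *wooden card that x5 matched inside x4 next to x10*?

{ }

⟦that x5 matched⟧ = {x : ⟨x5, x⟩ ∈ ⟦matched⟧} = {x1, x4, x5, x6, x7, x8, x9}
⟦inside x4⟧ = {x : ⟨x, x4⟩ ∈ ⟦inside⟧} = {x3, x4, x6, x7}
⟦next to x10⟧ = {x : ⟨x, x10⟩ ∈ ⟦next to⟧} = {x1, x3, x5, x8, x9, x10}
⟦card⟧ = {x3, x4, x5, x6, x7, x9, x10}
… ∩ ⟦that x5 matched⟧ = {x3, x4, x5, x6, x7, x9, x10} ∩ {x1, x4, x5, x6, x7, x8, x9} = {x4, x5, x6, x7, x9}
… ∩ ⟦inside x4⟧ = {x4, x5, x6, x7, x9} ∩ {x3, x4, x6, x7} = {x4, x6, x7}
… ∩ ⟦next to x10⟧ = {x4, x6, x7} ∩ {x1, x3, x5, x8, x9, x10} = ∅
… ∩ ⟦wooden⟧ = ∅ ∩ {x2, x3, x4, x7, x8, x9} = ∅
So ⟦wooden card that x5 matched inside x4 next to x10⟧ = { }.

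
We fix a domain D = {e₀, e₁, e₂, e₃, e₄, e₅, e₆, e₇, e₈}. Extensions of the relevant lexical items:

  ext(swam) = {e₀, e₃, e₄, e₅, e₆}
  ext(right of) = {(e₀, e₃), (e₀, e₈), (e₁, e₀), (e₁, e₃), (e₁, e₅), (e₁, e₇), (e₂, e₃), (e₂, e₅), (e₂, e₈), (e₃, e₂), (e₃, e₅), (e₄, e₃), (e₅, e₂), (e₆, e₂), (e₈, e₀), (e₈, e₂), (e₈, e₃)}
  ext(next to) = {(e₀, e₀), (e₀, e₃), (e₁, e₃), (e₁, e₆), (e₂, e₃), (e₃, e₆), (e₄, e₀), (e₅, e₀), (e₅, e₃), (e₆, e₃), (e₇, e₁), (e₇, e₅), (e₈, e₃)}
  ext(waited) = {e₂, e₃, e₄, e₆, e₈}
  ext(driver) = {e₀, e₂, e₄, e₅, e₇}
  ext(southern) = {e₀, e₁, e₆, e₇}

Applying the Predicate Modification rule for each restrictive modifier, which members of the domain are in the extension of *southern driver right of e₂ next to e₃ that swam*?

⟦right of e₂⟧ = {x : ⟨x, e₂⟩ ∈ ⟦right of⟧} = {e₃, e₅, e₆, e₈}
⟦next to e₃⟧ = {x : ⟨x, e₃⟩ ∈ ⟦next to⟧} = {e₀, e₁, e₂, e₅, e₆, e₈}
⟦that swam⟧ = ⟦swam⟧ = {e₀, e₃, e₄, e₅, e₆}
⟦driver⟧ = {e₀, e₂, e₄, e₅, e₇}
… ∩ ⟦right of e₂⟧ = {e₀, e₂, e₄, e₅, e₇} ∩ {e₃, e₅, e₆, e₈} = {e₅}
… ∩ ⟦next to e₃⟧ = {e₅} ∩ {e₀, e₁, e₂, e₅, e₆, e₈} = {e₅}
… ∩ ⟦that swam⟧ = {e₅} ∩ {e₀, e₃, e₄, e₅, e₆} = {e₅}
… ∩ ⟦southern⟧ = {e₅} ∩ {e₀, e₁, e₆, e₇} = ∅
So ⟦southern driver right of e₂ next to e₃ that swam⟧ = ∅.

∅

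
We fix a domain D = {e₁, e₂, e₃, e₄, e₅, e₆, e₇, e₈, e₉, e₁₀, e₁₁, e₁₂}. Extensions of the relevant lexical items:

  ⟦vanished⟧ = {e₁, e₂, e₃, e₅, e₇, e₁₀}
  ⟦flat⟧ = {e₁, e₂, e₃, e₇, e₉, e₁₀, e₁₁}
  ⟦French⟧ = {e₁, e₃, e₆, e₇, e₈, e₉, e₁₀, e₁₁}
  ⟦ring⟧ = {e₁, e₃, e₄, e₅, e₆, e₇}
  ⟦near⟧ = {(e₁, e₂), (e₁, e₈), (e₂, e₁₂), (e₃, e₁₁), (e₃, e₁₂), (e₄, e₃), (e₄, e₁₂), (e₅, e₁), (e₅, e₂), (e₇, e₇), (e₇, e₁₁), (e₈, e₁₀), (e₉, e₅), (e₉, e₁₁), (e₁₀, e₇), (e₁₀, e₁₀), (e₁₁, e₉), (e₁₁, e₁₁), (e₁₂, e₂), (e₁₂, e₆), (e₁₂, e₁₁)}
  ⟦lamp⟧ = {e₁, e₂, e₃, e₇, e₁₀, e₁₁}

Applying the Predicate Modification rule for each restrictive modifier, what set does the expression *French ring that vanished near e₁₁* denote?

⟦that vanished⟧ = ⟦vanished⟧ = {e₁, e₂, e₃, e₅, e₇, e₁₀}
⟦near e₁₁⟧ = {x : ⟨x, e₁₁⟩ ∈ ⟦near⟧} = {e₃, e₇, e₉, e₁₁, e₁₂}
⟦ring⟧ = {e₁, e₃, e₄, e₅, e₆, e₇}
… ∩ ⟦that vanished⟧ = {e₁, e₃, e₄, e₅, e₆, e₇} ∩ {e₁, e₂, e₃, e₅, e₇, e₁₀} = {e₁, e₃, e₅, e₇}
… ∩ ⟦near e₁₁⟧ = {e₁, e₃, e₅, e₇} ∩ {e₃, e₇, e₉, e₁₁, e₁₂} = {e₃, e₇}
… ∩ ⟦French⟧ = {e₃, e₇} ∩ {e₁, e₃, e₆, e₇, e₈, e₉, e₁₀, e₁₁} = {e₃, e₇}
So ⟦French ring that vanished near e₁₁⟧ = {e₃, e₇}.

{e₃, e₇}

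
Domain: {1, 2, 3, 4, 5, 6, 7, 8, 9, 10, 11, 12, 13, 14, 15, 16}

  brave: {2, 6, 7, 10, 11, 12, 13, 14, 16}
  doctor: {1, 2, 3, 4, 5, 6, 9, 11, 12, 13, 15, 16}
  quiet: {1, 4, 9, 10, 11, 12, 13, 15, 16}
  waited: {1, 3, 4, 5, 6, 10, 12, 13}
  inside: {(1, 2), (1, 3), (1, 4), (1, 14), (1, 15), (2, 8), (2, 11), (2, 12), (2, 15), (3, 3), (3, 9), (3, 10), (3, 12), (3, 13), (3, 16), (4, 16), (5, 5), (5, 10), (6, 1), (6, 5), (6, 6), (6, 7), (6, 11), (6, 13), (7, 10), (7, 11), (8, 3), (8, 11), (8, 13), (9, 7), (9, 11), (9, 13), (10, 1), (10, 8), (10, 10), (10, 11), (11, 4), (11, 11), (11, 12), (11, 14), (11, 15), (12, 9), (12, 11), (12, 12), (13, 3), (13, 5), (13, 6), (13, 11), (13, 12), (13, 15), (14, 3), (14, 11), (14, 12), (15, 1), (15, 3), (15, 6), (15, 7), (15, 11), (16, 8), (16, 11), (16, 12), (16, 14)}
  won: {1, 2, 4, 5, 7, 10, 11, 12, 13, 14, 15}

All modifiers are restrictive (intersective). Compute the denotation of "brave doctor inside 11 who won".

⟦inside 11⟧ = {x : ⟨x, 11⟩ ∈ ⟦inside⟧} = {2, 6, 7, 8, 9, 10, 11, 12, 13, 14, 15, 16}
⟦who won⟧ = ⟦won⟧ = {1, 2, 4, 5, 7, 10, 11, 12, 13, 14, 15}
⟦doctor⟧ = {1, 2, 3, 4, 5, 6, 9, 11, 12, 13, 15, 16}
… ∩ ⟦inside 11⟧ = {1, 2, 3, 4, 5, 6, 9, 11, 12, 13, 15, 16} ∩ {2, 6, 7, 8, 9, 10, 11, 12, 13, 14, 15, 16} = {2, 6, 9, 11, 12, 13, 15, 16}
… ∩ ⟦who won⟧ = {2, 6, 9, 11, 12, 13, 15, 16} ∩ {1, 2, 4, 5, 7, 10, 11, 12, 13, 14, 15} = {2, 11, 12, 13, 15}
… ∩ ⟦brave⟧ = {2, 11, 12, 13, 15} ∩ {2, 6, 7, 10, 11, 12, 13, 14, 16} = {2, 11, 12, 13}
So ⟦brave doctor inside 11 who won⟧ = {2, 11, 12, 13}.

{2, 11, 12, 13}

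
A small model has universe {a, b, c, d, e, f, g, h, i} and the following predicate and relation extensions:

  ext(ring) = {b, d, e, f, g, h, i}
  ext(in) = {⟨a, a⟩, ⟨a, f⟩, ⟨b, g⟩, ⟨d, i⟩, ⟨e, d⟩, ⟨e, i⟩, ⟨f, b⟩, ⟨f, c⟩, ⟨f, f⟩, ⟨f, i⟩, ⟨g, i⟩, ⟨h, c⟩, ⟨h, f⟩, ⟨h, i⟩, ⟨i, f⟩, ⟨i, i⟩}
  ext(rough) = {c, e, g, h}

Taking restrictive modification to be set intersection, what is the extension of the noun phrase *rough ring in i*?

⟦in i⟧ = {x : ⟨x, i⟩ ∈ ⟦in⟧} = {d, e, f, g, h, i}
⟦ring⟧ = {b, d, e, f, g, h, i}
… ∩ ⟦in i⟧ = {b, d, e, f, g, h, i} ∩ {d, e, f, g, h, i} = {d, e, f, g, h, i}
… ∩ ⟦rough⟧ = {d, e, f, g, h, i} ∩ {c, e, g, h} = {e, g, h}
So ⟦rough ring in i⟧ = {e, g, h}.

{e, g, h}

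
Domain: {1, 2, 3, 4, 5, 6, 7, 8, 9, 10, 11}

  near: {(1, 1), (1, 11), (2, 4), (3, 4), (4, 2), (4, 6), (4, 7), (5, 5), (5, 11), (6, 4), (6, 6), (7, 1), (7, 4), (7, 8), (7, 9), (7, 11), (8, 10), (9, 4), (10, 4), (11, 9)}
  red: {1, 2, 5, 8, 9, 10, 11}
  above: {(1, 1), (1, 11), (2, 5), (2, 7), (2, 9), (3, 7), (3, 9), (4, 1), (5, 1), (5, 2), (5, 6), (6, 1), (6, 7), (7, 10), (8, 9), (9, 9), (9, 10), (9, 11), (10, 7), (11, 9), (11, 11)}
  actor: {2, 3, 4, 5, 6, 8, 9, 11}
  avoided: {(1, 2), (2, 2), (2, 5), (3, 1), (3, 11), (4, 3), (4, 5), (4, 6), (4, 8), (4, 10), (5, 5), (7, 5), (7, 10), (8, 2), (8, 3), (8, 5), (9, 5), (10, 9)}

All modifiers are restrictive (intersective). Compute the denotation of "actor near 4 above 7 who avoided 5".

{2}

⟦near 4⟧ = {x : ⟨x, 4⟩ ∈ ⟦near⟧} = {2, 3, 6, 7, 9, 10}
⟦above 7⟧ = {x : ⟨x, 7⟩ ∈ ⟦above⟧} = {2, 3, 6, 10}
⟦who avoided 5⟧ = {x : ⟨x, 5⟩ ∈ ⟦avoided⟧} = {2, 4, 5, 7, 8, 9}
⟦actor⟧ = {2, 3, 4, 5, 6, 8, 9, 11}
… ∩ ⟦near 4⟧ = {2, 3, 4, 5, 6, 8, 9, 11} ∩ {2, 3, 6, 7, 9, 10} = {2, 3, 6, 9}
… ∩ ⟦above 7⟧ = {2, 3, 6, 9} ∩ {2, 3, 6, 10} = {2, 3, 6}
… ∩ ⟦who avoided 5⟧ = {2, 3, 6} ∩ {2, 4, 5, 7, 8, 9} = {2}
So ⟦actor near 4 above 7 who avoided 5⟧ = {2}.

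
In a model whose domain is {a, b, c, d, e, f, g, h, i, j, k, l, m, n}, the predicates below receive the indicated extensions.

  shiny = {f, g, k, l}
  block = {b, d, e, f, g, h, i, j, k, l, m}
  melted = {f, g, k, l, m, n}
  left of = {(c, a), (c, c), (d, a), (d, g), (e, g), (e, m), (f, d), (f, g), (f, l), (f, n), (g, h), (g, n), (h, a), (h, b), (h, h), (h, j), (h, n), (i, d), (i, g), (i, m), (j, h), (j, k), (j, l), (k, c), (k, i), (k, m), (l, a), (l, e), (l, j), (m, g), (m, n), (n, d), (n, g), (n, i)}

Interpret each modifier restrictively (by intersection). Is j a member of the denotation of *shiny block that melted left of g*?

⟦that melted⟧ = ⟦melted⟧ = {f, g, k, l, m, n}
⟦left of g⟧ = {x : ⟨x, g⟩ ∈ ⟦left of⟧} = {d, e, f, i, m, n}
⟦block⟧ = {b, d, e, f, g, h, i, j, k, l, m}
… ∩ ⟦that melted⟧ = {b, d, e, f, g, h, i, j, k, l, m} ∩ {f, g, k, l, m, n} = {f, g, k, l, m}
… ∩ ⟦left of g⟧ = {f, g, k, l, m} ∩ {d, e, f, i, m, n} = {f, m}
… ∩ ⟦shiny⟧ = {f, m} ∩ {f, g, k, l} = {f}
⟦shiny block that melted left of g⟧ = {f}; j ∉ this set.

no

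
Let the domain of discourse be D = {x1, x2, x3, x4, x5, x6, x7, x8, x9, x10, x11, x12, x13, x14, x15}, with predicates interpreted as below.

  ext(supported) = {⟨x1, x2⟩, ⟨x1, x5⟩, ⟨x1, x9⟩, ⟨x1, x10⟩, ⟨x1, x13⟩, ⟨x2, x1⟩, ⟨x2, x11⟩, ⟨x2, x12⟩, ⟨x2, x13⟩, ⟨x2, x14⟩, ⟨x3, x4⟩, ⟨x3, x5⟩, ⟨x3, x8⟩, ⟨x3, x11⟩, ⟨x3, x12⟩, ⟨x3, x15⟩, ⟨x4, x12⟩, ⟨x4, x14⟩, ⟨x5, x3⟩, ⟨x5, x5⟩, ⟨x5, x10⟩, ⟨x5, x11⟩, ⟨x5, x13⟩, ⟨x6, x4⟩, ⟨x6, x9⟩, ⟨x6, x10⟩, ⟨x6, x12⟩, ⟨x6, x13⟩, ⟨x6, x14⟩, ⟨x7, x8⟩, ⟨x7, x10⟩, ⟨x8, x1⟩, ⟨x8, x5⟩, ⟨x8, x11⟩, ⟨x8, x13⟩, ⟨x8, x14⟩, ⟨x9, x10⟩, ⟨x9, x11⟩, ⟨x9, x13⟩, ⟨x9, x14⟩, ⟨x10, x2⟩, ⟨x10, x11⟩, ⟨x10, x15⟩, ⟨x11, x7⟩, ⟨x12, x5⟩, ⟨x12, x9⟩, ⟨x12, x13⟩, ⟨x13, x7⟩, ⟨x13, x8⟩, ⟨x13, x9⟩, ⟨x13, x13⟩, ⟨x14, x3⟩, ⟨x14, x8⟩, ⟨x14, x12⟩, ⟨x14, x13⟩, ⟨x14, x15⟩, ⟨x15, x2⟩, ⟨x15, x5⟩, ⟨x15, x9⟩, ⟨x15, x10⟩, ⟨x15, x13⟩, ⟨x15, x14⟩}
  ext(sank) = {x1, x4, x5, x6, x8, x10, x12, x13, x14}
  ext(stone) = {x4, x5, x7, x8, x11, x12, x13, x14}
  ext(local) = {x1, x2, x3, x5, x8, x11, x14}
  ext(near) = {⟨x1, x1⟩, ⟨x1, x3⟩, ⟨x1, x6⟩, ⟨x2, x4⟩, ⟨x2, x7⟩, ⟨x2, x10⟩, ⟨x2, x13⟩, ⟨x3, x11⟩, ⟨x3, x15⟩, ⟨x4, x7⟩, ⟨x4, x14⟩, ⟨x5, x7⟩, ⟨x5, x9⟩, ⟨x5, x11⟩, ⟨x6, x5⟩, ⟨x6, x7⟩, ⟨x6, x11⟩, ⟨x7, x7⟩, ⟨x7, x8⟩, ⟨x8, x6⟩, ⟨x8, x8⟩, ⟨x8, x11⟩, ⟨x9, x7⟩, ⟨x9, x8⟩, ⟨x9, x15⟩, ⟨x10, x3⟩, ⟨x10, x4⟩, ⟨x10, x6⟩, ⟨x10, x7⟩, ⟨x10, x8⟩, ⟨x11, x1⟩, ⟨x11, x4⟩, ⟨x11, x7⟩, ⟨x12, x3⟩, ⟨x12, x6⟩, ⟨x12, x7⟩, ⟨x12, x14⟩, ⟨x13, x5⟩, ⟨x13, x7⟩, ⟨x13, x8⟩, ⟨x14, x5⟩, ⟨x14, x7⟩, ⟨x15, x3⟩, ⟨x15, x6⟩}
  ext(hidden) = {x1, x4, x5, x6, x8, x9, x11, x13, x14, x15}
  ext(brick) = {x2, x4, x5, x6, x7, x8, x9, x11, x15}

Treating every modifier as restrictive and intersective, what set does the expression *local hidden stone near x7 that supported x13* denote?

⟦near x7⟧ = {x : ⟨x, x7⟩ ∈ ⟦near⟧} = {x2, x4, x5, x6, x7, x9, x10, x11, x12, x13, x14}
⟦that supported x13⟧ = {x : ⟨x, x13⟩ ∈ ⟦supported⟧} = {x1, x2, x5, x6, x8, x9, x12, x13, x14, x15}
⟦stone⟧ = {x4, x5, x7, x8, x11, x12, x13, x14}
… ∩ ⟦near x7⟧ = {x4, x5, x7, x8, x11, x12, x13, x14} ∩ {x2, x4, x5, x6, x7, x9, x10, x11, x12, x13, x14} = {x4, x5, x7, x11, x12, x13, x14}
… ∩ ⟦that supported x13⟧ = {x4, x5, x7, x11, x12, x13, x14} ∩ {x1, x2, x5, x6, x8, x9, x12, x13, x14, x15} = {x5, x12, x13, x14}
… ∩ ⟦local⟧ = {x5, x12, x13, x14} ∩ {x1, x2, x3, x5, x8, x11, x14} = {x5, x14}
… ∩ ⟦hidden⟧ = {x5, x14} ∩ {x1, x4, x5, x6, x8, x9, x11, x13, x14, x15} = {x5, x14}
So ⟦local hidden stone near x7 that supported x13⟧ = {x5, x14}.

{x5, x14}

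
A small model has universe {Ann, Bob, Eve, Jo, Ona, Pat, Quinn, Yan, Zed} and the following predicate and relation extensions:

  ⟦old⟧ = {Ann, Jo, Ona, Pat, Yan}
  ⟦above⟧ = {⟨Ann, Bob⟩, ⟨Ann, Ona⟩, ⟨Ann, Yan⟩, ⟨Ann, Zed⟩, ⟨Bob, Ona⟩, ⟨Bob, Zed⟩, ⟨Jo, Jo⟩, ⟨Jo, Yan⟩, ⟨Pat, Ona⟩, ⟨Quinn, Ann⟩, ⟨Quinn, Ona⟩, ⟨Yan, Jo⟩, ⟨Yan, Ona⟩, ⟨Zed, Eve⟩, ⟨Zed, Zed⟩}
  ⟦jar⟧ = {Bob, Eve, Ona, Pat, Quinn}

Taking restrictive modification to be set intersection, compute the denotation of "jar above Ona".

⟦above Ona⟧ = {x : ⟨x, Ona⟩ ∈ ⟦above⟧} = {Ann, Bob, Pat, Quinn, Yan}
⟦jar⟧ = {Bob, Eve, Ona, Pat, Quinn}
… ∩ ⟦above Ona⟧ = {Bob, Eve, Ona, Pat, Quinn} ∩ {Ann, Bob, Pat, Quinn, Yan} = {Bob, Pat, Quinn}
So ⟦jar above Ona⟧ = {Bob, Pat, Quinn}.

{Bob, Pat, Quinn}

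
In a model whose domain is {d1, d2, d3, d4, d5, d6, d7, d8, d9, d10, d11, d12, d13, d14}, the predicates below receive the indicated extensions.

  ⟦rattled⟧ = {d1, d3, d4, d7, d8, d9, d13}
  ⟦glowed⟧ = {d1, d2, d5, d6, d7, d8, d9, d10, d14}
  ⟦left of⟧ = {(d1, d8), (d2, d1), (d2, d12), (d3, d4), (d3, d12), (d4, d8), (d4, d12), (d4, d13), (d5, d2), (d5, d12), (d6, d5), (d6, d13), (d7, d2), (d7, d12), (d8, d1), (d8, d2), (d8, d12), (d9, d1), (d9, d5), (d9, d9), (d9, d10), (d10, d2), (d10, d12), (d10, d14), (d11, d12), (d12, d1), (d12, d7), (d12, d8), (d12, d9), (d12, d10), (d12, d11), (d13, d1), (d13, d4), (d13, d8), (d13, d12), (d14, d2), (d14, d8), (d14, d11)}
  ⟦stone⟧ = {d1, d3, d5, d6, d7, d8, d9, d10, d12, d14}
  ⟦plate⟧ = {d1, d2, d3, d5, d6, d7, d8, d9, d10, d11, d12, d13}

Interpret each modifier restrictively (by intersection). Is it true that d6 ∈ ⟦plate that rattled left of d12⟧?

⟦that rattled⟧ = ⟦rattled⟧ = {d1, d3, d4, d7, d8, d9, d13}
⟦left of d12⟧ = {x : ⟨x, d12⟩ ∈ ⟦left of⟧} = {d2, d3, d4, d5, d7, d8, d10, d11, d13}
⟦plate⟧ = {d1, d2, d3, d5, d6, d7, d8, d9, d10, d11, d12, d13}
… ∩ ⟦that rattled⟧ = {d1, d2, d3, d5, d6, d7, d8, d9, d10, d11, d12, d13} ∩ {d1, d3, d4, d7, d8, d9, d13} = {d1, d3, d7, d8, d9, d13}
… ∩ ⟦left of d12⟧ = {d1, d3, d7, d8, d9, d13} ∩ {d2, d3, d4, d5, d7, d8, d10, d11, d13} = {d3, d7, d8, d13}
⟦plate that rattled left of d12⟧ = {d3, d7, d8, d13}; d6 ∉ this set.

no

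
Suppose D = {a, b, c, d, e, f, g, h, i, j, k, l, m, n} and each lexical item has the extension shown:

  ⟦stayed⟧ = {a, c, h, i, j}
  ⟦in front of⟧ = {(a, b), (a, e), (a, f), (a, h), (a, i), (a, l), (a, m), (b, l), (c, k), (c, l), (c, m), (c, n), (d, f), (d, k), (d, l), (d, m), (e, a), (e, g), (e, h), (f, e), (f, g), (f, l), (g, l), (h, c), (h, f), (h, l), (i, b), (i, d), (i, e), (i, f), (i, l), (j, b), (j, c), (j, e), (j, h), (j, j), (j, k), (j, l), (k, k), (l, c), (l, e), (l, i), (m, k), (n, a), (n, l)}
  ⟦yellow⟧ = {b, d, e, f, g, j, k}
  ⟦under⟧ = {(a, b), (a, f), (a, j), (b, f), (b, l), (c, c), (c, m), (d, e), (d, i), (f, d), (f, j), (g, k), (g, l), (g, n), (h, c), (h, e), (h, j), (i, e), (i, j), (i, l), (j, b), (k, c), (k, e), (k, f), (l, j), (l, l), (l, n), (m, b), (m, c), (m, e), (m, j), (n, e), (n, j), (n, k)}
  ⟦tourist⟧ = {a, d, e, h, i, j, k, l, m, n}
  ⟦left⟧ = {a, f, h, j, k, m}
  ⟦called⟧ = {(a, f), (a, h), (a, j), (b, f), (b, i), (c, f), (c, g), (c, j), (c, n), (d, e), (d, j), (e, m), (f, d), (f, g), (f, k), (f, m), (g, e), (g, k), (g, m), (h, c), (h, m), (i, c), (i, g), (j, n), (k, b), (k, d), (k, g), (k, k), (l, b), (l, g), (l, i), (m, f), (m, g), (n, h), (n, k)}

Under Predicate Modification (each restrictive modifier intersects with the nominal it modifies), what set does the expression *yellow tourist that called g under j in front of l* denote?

∅

⟦that called g⟧ = {x : ⟨x, g⟩ ∈ ⟦called⟧} = {c, f, i, k, l, m}
⟦under j⟧ = {x : ⟨x, j⟩ ∈ ⟦under⟧} = {a, f, h, i, l, m, n}
⟦in front of l⟧ = {x : ⟨x, l⟩ ∈ ⟦in front of⟧} = {a, b, c, d, f, g, h, i, j, n}
⟦tourist⟧ = {a, d, e, h, i, j, k, l, m, n}
… ∩ ⟦that called g⟧ = {a, d, e, h, i, j, k, l, m, n} ∩ {c, f, i, k, l, m} = {i, k, l, m}
… ∩ ⟦under j⟧ = {i, k, l, m} ∩ {a, f, h, i, l, m, n} = {i, l, m}
… ∩ ⟦in front of l⟧ = {i, l, m} ∩ {a, b, c, d, f, g, h, i, j, n} = {i}
… ∩ ⟦yellow⟧ = {i} ∩ {b, d, e, f, g, j, k} = ∅
So ⟦yellow tourist that called g under j in front of l⟧ = ∅.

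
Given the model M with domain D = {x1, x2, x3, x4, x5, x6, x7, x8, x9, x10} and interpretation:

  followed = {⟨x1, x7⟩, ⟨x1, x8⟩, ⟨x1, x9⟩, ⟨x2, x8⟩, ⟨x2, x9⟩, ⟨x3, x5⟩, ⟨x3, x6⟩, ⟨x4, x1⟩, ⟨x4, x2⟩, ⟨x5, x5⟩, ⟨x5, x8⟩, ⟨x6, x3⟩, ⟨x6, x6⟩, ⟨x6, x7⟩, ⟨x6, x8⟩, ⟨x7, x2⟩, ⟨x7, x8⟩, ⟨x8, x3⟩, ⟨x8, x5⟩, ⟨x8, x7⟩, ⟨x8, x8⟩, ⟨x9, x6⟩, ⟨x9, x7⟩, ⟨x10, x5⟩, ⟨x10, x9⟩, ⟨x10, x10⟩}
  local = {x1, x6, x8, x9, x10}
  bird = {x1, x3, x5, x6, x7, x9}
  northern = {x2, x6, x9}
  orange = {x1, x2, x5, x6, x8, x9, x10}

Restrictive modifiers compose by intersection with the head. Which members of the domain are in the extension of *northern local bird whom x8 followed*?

∅

⟦whom x8 followed⟧ = {x : ⟨x8, x⟩ ∈ ⟦followed⟧} = {x3, x5, x7, x8}
⟦bird⟧ = {x1, x3, x5, x6, x7, x9}
… ∩ ⟦whom x8 followed⟧ = {x1, x3, x5, x6, x7, x9} ∩ {x3, x5, x7, x8} = {x3, x5, x7}
… ∩ ⟦northern⟧ = {x3, x5, x7} ∩ {x2, x6, x9} = ∅
… ∩ ⟦local⟧ = ∅ ∩ {x1, x6, x8, x9, x10} = ∅
So ⟦northern local bird whom x8 followed⟧ = ∅.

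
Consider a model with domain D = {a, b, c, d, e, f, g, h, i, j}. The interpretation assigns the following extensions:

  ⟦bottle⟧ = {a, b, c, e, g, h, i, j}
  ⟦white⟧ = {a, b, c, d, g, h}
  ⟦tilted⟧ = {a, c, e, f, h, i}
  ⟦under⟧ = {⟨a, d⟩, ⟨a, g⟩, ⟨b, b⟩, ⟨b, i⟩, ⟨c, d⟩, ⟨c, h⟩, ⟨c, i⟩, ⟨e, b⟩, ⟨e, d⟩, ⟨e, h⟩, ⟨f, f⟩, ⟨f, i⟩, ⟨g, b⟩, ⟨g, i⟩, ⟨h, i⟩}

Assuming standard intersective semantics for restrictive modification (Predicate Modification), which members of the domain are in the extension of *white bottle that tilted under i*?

⟦that tilted⟧ = ⟦tilted⟧ = {a, c, e, f, h, i}
⟦under i⟧ = {x : ⟨x, i⟩ ∈ ⟦under⟧} = {b, c, f, g, h}
⟦bottle⟧ = {a, b, c, e, g, h, i, j}
… ∩ ⟦that tilted⟧ = {a, b, c, e, g, h, i, j} ∩ {a, c, e, f, h, i} = {a, c, e, h, i}
… ∩ ⟦under i⟧ = {a, c, e, h, i} ∩ {b, c, f, g, h} = {c, h}
… ∩ ⟦white⟧ = {c, h} ∩ {a, b, c, d, g, h} = {c, h}
So ⟦white bottle that tilted under i⟧ = {c, h}.

{c, h}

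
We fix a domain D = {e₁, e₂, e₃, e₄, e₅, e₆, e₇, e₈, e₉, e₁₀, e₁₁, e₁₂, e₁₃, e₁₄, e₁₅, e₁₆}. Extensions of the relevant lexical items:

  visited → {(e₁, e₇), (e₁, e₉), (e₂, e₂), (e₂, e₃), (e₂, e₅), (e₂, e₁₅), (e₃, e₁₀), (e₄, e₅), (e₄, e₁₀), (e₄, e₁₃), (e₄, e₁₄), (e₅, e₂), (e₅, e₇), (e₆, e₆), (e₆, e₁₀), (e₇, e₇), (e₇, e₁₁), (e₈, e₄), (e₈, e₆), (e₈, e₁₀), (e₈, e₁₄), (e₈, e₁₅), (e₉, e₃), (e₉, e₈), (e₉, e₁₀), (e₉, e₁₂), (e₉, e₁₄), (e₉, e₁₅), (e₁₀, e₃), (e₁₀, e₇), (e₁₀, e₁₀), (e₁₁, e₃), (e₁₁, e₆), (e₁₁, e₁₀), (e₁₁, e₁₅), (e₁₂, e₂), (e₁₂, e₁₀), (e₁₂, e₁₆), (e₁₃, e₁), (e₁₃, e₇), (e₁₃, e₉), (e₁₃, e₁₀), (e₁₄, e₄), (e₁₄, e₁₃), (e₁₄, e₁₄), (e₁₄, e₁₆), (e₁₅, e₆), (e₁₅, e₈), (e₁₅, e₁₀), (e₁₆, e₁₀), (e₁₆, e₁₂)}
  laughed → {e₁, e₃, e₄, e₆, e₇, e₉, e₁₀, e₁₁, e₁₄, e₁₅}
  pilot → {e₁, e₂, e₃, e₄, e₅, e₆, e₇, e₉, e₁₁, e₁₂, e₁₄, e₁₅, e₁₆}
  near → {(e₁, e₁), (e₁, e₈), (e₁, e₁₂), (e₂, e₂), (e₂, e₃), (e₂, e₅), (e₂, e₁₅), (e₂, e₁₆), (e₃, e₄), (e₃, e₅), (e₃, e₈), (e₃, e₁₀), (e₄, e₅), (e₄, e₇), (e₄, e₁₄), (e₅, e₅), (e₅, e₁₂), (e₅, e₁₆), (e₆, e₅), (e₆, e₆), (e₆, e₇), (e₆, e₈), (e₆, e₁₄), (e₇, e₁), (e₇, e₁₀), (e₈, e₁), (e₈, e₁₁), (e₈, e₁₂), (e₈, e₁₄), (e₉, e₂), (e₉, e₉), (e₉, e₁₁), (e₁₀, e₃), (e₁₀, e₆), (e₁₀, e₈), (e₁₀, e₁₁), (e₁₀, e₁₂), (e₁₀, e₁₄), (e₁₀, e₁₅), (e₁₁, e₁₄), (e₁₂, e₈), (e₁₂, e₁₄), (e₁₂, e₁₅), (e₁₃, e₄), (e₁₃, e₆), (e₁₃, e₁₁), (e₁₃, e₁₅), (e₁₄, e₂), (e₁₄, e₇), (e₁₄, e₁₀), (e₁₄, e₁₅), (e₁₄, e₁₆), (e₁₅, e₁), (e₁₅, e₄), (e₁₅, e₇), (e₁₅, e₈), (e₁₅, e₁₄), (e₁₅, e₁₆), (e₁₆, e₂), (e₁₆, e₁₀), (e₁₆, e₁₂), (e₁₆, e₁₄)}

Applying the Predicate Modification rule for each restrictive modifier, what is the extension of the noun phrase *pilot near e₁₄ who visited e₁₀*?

⟦near e₁₄⟧ = {x : ⟨x, e₁₄⟩ ∈ ⟦near⟧} = {e₄, e₆, e₈, e₁₀, e₁₁, e₁₂, e₁₅, e₁₆}
⟦who visited e₁₀⟧ = {x : ⟨x, e₁₀⟩ ∈ ⟦visited⟧} = {e₃, e₄, e₆, e₈, e₉, e₁₀, e₁₁, e₁₂, e₁₃, e₁₅, e₁₆}
⟦pilot⟧ = {e₁, e₂, e₃, e₄, e₅, e₆, e₇, e₉, e₁₁, e₁₂, e₁₄, e₁₅, e₁₆}
… ∩ ⟦near e₁₄⟧ = {e₁, e₂, e₃, e₄, e₅, e₆, e₇, e₉, e₁₁, e₁₂, e₁₄, e₁₅, e₁₆} ∩ {e₄, e₆, e₈, e₁₀, e₁₁, e₁₂, e₁₅, e₁₆} = {e₄, e₆, e₁₁, e₁₂, e₁₅, e₁₆}
… ∩ ⟦who visited e₁₀⟧ = {e₄, e₆, e₁₁, e₁₂, e₁₅, e₁₆} ∩ {e₃, e₄, e₆, e₈, e₉, e₁₀, e₁₁, e₁₂, e₁₃, e₁₅, e₁₆} = {e₄, e₆, e₁₁, e₁₂, e₁₅, e₁₆}
So ⟦pilot near e₁₄ who visited e₁₀⟧ = {e₄, e₆, e₁₁, e₁₂, e₁₅, e₁₆}.

{e₄, e₆, e₁₁, e₁₂, e₁₅, e₁₆}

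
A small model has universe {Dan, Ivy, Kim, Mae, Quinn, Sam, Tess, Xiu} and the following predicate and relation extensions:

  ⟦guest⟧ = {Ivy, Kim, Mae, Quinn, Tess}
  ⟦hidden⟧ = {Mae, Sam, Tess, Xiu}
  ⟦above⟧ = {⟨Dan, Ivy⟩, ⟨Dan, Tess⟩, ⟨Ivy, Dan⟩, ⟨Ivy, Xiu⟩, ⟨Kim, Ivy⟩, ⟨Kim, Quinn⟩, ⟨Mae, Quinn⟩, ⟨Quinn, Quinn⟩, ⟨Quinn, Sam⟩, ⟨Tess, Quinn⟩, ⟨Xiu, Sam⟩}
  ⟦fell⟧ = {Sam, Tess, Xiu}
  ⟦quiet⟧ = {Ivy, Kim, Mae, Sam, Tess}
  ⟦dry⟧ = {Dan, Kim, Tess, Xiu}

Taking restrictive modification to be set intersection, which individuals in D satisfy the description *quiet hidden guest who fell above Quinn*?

⟦who fell⟧ = ⟦fell⟧ = {Sam, Tess, Xiu}
⟦above Quinn⟧ = {x : ⟨x, Quinn⟩ ∈ ⟦above⟧} = {Kim, Mae, Quinn, Tess}
⟦guest⟧ = {Ivy, Kim, Mae, Quinn, Tess}
… ∩ ⟦who fell⟧ = {Ivy, Kim, Mae, Quinn, Tess} ∩ {Sam, Tess, Xiu} = {Tess}
… ∩ ⟦above Quinn⟧ = {Tess} ∩ {Kim, Mae, Quinn, Tess} = {Tess}
… ∩ ⟦quiet⟧ = {Tess} ∩ {Ivy, Kim, Mae, Sam, Tess} = {Tess}
… ∩ ⟦hidden⟧ = {Tess} ∩ {Mae, Sam, Tess, Xiu} = {Tess}
So ⟦quiet hidden guest who fell above Quinn⟧ = {Tess}.

{Tess}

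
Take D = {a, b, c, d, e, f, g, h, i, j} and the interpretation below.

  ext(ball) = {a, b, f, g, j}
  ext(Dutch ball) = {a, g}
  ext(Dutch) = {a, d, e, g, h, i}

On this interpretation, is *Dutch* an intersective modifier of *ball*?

yes

⟦Dutch⟧ ∩ ⟦ball⟧ = {a, d, e, g, h, i} ∩ {a, b, f, g, j} = {a, g}
Observed ⟦Dutch ball⟧ = {a, g}.
These coincide, so the modifier is intersective here.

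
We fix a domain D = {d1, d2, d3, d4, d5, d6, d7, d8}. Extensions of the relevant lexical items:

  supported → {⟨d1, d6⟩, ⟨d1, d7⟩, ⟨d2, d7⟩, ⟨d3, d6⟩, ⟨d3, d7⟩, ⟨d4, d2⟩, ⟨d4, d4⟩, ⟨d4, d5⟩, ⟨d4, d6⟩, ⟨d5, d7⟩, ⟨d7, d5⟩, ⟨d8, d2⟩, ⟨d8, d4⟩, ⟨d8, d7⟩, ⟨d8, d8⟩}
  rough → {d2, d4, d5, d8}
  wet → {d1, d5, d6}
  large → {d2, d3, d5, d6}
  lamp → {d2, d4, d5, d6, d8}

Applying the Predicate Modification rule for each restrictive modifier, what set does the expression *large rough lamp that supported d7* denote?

{d2, d5}

⟦that supported d7⟧ = {x : ⟨x, d7⟩ ∈ ⟦supported⟧} = {d1, d2, d3, d5, d8}
⟦lamp⟧ = {d2, d4, d5, d6, d8}
… ∩ ⟦that supported d7⟧ = {d2, d4, d5, d6, d8} ∩ {d1, d2, d3, d5, d8} = {d2, d5, d8}
… ∩ ⟦large⟧ = {d2, d5, d8} ∩ {d2, d3, d5, d6} = {d2, d5}
… ∩ ⟦rough⟧ = {d2, d5} ∩ {d2, d4, d5, d8} = {d2, d5}
So ⟦large rough lamp that supported d7⟧ = {d2, d5}.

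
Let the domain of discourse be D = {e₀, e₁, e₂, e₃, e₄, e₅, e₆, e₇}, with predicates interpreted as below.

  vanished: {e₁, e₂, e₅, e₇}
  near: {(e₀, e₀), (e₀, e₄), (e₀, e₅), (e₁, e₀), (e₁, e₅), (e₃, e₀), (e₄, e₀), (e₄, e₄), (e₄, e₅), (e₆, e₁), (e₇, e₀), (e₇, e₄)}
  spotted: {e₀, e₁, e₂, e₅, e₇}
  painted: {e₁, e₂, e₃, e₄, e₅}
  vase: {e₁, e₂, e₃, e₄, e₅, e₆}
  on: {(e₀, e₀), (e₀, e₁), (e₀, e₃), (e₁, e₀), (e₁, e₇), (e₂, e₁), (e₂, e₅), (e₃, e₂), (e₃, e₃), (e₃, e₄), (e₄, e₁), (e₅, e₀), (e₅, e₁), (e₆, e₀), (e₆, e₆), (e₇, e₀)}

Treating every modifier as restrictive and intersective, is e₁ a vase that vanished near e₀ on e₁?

⟦that vanished⟧ = ⟦vanished⟧ = {e₁, e₂, e₅, e₇}
⟦near e₀⟧ = {x : ⟨x, e₀⟩ ∈ ⟦near⟧} = {e₀, e₁, e₃, e₄, e₇}
⟦on e₁⟧ = {x : ⟨x, e₁⟩ ∈ ⟦on⟧} = {e₀, e₂, e₄, e₅}
⟦vase⟧ = {e₁, e₂, e₃, e₄, e₅, e₆}
… ∩ ⟦that vanished⟧ = {e₁, e₂, e₃, e₄, e₅, e₆} ∩ {e₁, e₂, e₅, e₇} = {e₁, e₂, e₅}
… ∩ ⟦near e₀⟧ = {e₁, e₂, e₅} ∩ {e₀, e₁, e₃, e₄, e₇} = {e₁}
… ∩ ⟦on e₁⟧ = {e₁} ∩ {e₀, e₂, e₄, e₅} = ∅
⟦vase that vanished near e₀ on e₁⟧ = ∅; e₁ ∉ this set.

no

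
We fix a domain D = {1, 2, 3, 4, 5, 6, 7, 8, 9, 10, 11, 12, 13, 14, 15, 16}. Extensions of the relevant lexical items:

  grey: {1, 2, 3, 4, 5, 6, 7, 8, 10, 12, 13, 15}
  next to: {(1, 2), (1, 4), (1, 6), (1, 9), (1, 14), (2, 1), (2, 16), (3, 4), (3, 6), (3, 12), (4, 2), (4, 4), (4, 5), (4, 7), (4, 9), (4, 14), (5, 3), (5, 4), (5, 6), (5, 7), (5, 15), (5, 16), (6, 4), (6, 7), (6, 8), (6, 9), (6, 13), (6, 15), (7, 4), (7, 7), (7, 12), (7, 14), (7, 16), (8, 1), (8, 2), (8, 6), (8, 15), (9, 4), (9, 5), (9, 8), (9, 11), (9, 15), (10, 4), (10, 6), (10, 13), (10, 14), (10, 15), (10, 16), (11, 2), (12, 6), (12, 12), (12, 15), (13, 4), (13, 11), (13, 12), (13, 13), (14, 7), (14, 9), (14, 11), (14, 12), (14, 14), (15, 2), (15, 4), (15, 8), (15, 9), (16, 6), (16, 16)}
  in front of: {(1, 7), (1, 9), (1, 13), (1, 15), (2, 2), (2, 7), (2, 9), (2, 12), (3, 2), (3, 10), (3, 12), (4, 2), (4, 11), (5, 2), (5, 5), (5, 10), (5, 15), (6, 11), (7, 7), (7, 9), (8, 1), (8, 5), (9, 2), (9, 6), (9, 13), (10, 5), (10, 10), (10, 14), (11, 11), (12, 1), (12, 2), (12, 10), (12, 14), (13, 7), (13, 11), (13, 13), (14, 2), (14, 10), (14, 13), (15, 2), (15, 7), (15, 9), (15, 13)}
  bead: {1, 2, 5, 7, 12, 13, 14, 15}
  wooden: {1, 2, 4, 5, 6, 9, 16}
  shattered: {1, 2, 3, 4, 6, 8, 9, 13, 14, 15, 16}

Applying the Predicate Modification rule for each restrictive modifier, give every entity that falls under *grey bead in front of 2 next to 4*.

{5, 15}

⟦in front of 2⟧ = {x : ⟨x, 2⟩ ∈ ⟦in front of⟧} = {2, 3, 4, 5, 9, 12, 14, 15}
⟦next to 4⟧ = {x : ⟨x, 4⟩ ∈ ⟦next to⟧} = {1, 3, 4, 5, 6, 7, 9, 10, 13, 15}
⟦bead⟧ = {1, 2, 5, 7, 12, 13, 14, 15}
… ∩ ⟦in front of 2⟧ = {1, 2, 5, 7, 12, 13, 14, 15} ∩ {2, 3, 4, 5, 9, 12, 14, 15} = {2, 5, 12, 14, 15}
… ∩ ⟦next to 4⟧ = {2, 5, 12, 14, 15} ∩ {1, 3, 4, 5, 6, 7, 9, 10, 13, 15} = {5, 15}
… ∩ ⟦grey⟧ = {5, 15} ∩ {1, 2, 3, 4, 5, 6, 7, 8, 10, 12, 13, 15} = {5, 15}
So ⟦grey bead in front of 2 next to 4⟧ = {5, 15}.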